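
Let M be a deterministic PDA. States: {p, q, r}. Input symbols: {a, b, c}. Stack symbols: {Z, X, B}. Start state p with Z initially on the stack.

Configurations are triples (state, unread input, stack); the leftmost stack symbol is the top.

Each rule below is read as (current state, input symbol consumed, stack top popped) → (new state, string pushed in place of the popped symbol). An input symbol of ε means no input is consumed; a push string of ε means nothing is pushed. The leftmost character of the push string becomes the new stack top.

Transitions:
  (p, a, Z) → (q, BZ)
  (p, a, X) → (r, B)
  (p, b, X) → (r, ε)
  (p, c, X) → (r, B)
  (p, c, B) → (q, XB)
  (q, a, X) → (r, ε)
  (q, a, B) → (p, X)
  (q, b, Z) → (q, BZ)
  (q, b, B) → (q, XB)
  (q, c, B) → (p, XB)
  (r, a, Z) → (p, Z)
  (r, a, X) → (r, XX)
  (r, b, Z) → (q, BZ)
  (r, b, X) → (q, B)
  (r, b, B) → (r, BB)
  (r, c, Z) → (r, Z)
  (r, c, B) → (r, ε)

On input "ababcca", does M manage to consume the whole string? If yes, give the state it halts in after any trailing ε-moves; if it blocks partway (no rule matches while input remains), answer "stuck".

p

(p, ababcca, Z) ⊢ (q, babcca, BZ) ⊢ (q, abcca, XBZ) ⊢ (r, bcca, BZ) ⊢ (r, cca, BBZ) ⊢ (r, ca, BZ) ⊢ (r, a, Z) ⊢ (p, ε, Z)
All input consumed; M is in state p.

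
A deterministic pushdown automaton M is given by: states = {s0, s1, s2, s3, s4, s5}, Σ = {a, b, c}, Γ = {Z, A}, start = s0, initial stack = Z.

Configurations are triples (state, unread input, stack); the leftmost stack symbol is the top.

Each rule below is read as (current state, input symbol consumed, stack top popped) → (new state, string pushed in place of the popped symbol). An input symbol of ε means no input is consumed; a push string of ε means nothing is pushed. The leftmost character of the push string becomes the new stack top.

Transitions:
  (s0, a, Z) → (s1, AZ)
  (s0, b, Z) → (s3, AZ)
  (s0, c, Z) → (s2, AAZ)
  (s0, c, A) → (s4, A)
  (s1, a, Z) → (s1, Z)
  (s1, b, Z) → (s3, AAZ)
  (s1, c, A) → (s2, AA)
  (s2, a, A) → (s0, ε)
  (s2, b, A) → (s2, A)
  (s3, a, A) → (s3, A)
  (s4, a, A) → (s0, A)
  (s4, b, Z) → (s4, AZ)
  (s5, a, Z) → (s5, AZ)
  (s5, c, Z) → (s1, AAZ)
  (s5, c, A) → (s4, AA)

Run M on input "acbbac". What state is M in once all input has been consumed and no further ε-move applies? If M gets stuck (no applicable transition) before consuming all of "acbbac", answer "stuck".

(s0, acbbac, Z) ⊢ (s1, cbbac, AZ) ⊢ (s2, bbac, AAZ) ⊢ (s2, bac, AAZ) ⊢ (s2, ac, AAZ) ⊢ (s0, c, AZ) ⊢ (s4, ε, AZ)
All input consumed; M is in state s4.

s4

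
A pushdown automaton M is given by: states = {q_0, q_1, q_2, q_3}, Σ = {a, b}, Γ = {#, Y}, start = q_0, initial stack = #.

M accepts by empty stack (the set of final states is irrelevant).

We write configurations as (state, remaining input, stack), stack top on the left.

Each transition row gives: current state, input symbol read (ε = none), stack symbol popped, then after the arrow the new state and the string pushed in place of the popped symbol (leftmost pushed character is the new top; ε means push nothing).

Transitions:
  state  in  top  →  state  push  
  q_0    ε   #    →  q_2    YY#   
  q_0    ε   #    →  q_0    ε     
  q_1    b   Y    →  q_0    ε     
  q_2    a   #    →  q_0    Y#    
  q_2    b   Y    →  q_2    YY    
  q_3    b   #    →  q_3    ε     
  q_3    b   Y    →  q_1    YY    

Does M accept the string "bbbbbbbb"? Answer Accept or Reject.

Reject

No computation consumes all input and empties the stack.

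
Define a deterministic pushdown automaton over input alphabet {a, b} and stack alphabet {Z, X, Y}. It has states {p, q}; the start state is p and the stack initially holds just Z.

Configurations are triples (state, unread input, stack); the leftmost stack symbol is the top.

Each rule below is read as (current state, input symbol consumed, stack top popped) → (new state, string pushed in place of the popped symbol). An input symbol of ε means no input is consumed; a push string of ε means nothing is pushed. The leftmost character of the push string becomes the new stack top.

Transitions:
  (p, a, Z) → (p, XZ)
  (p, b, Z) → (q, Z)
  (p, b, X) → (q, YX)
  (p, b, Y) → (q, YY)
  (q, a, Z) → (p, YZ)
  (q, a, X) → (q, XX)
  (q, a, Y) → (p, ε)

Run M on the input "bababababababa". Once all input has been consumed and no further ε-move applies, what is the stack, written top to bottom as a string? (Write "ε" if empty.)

(p, bababababababa, Z)
  read b, top Z: go to q, push Z → (q, ababababababa, Z)
  read a, top Z: go to p, push YZ → (p, babababababa, YZ)
  read b, top Y: go to q, push YY → (q, abababababa, YYZ)
  read a, top Y: go to p, push ε → (p, bababababa, YZ)
  read b, top Y: go to q, push YY → (q, ababababa, YYZ)
  read a, top Y: go to p, push ε → (p, babababa, YZ)
  read b, top Y: go to q, push YY → (q, abababa, YYZ)
  read a, top Y: go to p, push ε → (p, bababa, YZ)
  read b, top Y: go to q, push YY → (q, ababa, YYZ)
  read a, top Y: go to p, push ε → (p, baba, YZ)
  read b, top Y: go to q, push YY → (q, aba, YYZ)
  read a, top Y: go to p, push ε → (p, ba, YZ)
  read b, top Y: go to q, push YY → (q, a, YYZ)
  read a, top Y: go to p, push ε → (p, ε, YZ)
All input consumed in state p with stack YZ.

YZ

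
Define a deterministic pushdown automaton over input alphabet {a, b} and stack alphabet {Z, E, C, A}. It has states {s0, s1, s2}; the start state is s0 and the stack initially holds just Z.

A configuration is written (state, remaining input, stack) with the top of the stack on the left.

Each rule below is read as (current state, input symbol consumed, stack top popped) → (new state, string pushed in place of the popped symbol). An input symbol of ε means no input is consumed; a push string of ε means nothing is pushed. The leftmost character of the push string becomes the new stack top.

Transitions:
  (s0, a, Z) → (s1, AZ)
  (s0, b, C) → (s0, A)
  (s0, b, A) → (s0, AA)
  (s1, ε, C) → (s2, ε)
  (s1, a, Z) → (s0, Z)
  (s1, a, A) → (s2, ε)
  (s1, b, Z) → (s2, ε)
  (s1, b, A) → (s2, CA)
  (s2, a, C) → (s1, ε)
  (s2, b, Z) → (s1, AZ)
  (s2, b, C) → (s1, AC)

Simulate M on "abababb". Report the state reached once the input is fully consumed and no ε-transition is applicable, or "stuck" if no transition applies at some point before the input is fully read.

(s0, abababb, Z)
  read a, top Z: go to s1, push AZ → (s1, bababb, AZ)
  read b, top A: go to s2, push CA → (s2, ababb, CAZ)
  read a, top C: go to s1, push ε → (s1, babb, AZ)
  read b, top A: go to s2, push CA → (s2, abb, CAZ)
  read a, top C: go to s1, push ε → (s1, bb, AZ)
  read b, top A: go to s2, push CA → (s2, b, CAZ)
  read b, top C: go to s1, push AC → (s1, ε, ACAZ)
All input consumed; M is in state s1.

s1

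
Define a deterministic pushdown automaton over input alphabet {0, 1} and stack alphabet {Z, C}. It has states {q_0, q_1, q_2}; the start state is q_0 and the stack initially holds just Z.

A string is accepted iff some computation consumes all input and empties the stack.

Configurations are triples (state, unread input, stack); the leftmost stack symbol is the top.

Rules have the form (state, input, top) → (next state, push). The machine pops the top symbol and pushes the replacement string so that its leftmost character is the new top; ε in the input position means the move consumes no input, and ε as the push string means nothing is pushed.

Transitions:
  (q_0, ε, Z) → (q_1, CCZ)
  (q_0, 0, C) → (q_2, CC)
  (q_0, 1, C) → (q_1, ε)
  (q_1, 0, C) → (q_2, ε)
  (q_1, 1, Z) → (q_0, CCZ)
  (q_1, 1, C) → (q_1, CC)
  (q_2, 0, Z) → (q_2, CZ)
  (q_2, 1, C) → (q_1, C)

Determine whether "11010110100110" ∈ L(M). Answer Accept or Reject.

(q_0, 11010110100110, Z)
  ε-move, top Z: go to q_1, push CCZ → (q_1, 11010110100110, CCZ)
  read 1, top C: go to q_1, push CC → (q_1, 1010110100110, CCCZ)
  read 1, top C: go to q_1, push CC → (q_1, 010110100110, CCCCZ)
  read 0, top C: go to q_2, push ε → (q_2, 10110100110, CCCZ)
  read 1, top C: go to q_1, push C → (q_1, 0110100110, CCCZ)
  read 0, top C: go to q_2, push ε → (q_2, 110100110, CCZ)
  read 1, top C: go to q_1, push C → (q_1, 10100110, CCZ)
  read 1, top C: go to q_1, push CC → (q_1, 0100110, CCCZ)
  read 0, top C: go to q_2, push ε → (q_2, 100110, CCZ)
  read 1, top C: go to q_1, push C → (q_1, 00110, CCZ)
  read 0, top C: go to q_2, push ε → (q_2, 0110, CZ)
No transition applies at (q_2, 0110, CZ); input not fully consumed.

Reject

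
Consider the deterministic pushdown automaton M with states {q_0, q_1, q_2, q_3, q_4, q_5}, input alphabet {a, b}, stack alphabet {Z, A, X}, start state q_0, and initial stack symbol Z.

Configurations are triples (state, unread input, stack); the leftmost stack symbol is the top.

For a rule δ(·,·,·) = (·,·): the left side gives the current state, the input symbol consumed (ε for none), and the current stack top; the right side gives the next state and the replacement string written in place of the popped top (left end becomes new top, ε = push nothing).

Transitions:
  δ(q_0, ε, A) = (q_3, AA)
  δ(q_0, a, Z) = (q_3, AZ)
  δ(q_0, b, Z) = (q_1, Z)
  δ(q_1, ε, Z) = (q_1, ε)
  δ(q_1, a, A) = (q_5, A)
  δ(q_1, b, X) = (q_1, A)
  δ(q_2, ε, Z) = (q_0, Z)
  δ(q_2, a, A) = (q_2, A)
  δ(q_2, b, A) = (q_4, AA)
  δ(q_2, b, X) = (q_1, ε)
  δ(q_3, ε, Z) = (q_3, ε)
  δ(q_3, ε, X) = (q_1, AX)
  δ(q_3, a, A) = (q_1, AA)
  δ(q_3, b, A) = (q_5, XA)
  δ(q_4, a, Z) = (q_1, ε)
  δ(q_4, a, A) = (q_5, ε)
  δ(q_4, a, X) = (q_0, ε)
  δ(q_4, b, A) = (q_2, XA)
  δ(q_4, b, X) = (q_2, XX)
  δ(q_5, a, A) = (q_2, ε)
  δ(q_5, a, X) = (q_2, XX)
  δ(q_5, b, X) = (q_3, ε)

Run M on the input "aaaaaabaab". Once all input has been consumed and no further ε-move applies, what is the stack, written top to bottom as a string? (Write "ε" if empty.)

(q_0, aaaaaabaab, Z)
  read a, top Z: go to q_3, push AZ → (q_3, aaaaabaab, AZ)
  read a, top A: go to q_1, push AA → (q_1, aaaabaab, AAZ)
  read a, top A: go to q_5, push A → (q_5, aaabaab, AAZ)
  read a, top A: go to q_2, push ε → (q_2, aabaab, AZ)
  read a, top A: go to q_2, push A → (q_2, abaab, AZ)
  read a, top A: go to q_2, push A → (q_2, baab, AZ)
  read b, top A: go to q_4, push AA → (q_4, aab, AAZ)
  read a, top A: go to q_5, push ε → (q_5, ab, AZ)
  read a, top A: go to q_2, push ε → (q_2, b, Z)
  ε-move, top Z: go to q_0, push Z → (q_0, b, Z)
  read b, top Z: go to q_1, push Z → (q_1, ε, Z)
  ε-move, top Z: go to q_1, push ε → (q_1, ε, ε)
All input consumed in state q_1 with stack ε.

ε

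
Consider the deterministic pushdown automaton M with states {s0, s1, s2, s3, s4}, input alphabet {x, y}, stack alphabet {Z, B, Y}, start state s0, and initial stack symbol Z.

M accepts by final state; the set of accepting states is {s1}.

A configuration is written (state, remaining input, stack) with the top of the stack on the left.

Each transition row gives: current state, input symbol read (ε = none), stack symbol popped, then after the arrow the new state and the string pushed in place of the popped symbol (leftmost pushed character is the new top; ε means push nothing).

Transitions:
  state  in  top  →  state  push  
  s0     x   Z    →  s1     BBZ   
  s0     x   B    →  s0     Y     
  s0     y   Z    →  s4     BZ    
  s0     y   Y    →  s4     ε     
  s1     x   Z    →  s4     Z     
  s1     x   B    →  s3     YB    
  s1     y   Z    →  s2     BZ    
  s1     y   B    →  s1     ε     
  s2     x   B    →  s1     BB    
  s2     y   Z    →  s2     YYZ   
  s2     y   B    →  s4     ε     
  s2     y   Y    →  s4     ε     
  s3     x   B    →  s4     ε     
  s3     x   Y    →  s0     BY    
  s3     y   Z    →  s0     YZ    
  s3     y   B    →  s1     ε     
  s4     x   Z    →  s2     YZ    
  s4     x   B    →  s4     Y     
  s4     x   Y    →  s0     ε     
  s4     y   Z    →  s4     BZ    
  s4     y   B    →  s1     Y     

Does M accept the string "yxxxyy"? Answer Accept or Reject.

(s0, yxxxyy, Z)
  read y, top Z: go to s4, push BZ → (s4, xxxyy, BZ)
  read x, top B: go to s4, push Y → (s4, xxyy, YZ)
  read x, top Y: go to s0, push ε → (s0, xyy, Z)
  read x, top Z: go to s1, push BBZ → (s1, yy, BBZ)
  read y, top B: go to s1, push ε → (s1, y, BZ)
  read y, top B: go to s1, push ε → (s1, ε, Z)
All input consumed; state s1 ∈ F.

Accept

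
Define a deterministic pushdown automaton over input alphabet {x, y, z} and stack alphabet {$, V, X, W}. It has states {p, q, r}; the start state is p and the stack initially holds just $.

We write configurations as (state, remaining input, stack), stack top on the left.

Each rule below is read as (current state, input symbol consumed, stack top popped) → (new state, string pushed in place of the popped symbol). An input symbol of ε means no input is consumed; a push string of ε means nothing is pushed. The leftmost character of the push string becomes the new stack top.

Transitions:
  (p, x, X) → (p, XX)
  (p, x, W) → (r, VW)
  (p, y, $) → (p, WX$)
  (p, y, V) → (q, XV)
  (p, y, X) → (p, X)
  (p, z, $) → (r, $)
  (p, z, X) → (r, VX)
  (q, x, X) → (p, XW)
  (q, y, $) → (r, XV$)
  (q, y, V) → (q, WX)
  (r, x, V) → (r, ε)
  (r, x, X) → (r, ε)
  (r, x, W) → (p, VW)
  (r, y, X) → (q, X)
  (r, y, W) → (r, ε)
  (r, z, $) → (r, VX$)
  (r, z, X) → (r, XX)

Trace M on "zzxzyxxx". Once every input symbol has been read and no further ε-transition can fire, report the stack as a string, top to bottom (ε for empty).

XXXWX$

(p, zzxzyxxx, $)
  read z, top $: go to r, push $ → (r, zxzyxxx, $)
  read z, top $: go to r, push VX$ → (r, xzyxxx, VX$)
  read x, top V: go to r, push ε → (r, zyxxx, X$)
  read z, top X: go to r, push XX → (r, yxxx, XX$)
  read y, top X: go to q, push X → (q, xxx, XX$)
  read x, top X: go to p, push XW → (p, xx, XWX$)
  read x, top X: go to p, push XX → (p, x, XXWX$)
  read x, top X: go to p, push XX → (p, ε, XXXWX$)
All input consumed in state p with stack XXXWX$.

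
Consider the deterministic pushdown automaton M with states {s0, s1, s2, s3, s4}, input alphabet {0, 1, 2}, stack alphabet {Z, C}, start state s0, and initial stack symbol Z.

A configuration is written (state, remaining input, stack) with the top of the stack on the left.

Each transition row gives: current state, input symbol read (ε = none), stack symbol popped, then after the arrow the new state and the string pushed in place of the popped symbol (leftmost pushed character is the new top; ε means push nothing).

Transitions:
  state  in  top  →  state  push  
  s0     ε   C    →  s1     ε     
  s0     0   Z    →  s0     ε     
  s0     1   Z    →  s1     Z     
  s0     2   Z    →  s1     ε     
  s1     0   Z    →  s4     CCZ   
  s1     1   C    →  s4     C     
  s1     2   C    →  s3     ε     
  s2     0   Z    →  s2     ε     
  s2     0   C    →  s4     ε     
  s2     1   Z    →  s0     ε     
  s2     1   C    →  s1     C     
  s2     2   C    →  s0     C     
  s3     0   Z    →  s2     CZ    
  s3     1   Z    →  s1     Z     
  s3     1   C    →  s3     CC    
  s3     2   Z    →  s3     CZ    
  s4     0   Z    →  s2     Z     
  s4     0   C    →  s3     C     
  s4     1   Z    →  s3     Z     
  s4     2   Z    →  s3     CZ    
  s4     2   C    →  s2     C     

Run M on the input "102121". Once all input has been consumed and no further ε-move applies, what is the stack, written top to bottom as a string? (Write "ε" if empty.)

CCZ

(s0, 102121, Z) ⊢ (s1, 02121, Z) ⊢ (s4, 2121, CCZ) ⊢ (s2, 121, CCZ) ⊢ (s1, 21, CCZ) ⊢ (s3, 1, CZ) ⊢ (s3, ε, CCZ)
All input consumed in state s3 with stack CCZ.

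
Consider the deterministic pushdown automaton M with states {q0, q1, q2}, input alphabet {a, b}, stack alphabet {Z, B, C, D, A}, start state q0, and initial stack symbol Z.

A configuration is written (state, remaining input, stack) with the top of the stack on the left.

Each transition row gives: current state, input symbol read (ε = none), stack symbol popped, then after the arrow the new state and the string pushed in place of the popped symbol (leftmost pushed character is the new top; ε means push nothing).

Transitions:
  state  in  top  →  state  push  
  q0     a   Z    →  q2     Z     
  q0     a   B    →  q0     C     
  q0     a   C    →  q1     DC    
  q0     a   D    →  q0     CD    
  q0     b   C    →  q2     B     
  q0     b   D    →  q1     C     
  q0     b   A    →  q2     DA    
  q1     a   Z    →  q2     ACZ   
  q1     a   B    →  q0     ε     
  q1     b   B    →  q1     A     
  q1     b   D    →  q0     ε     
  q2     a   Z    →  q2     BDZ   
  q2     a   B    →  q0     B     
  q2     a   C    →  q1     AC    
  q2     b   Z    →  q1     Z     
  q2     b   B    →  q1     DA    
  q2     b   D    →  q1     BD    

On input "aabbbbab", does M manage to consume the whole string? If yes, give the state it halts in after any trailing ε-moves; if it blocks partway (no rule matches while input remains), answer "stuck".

(q0, aabbbbab, Z)
  read a, top Z: go to q2, push Z → (q2, abbbbab, Z)
  read a, top Z: go to q2, push BDZ → (q2, bbbbab, BDZ)
  read b, top B: go to q1, push DA → (q1, bbbab, DADZ)
  read b, top D: go to q0, push ε → (q0, bbab, ADZ)
  read b, top A: go to q2, push DA → (q2, bab, DADZ)
  read b, top D: go to q1, push BD → (q1, ab, BDADZ)
  read a, top B: go to q0, push ε → (q0, b, DADZ)
  read b, top D: go to q1, push C → (q1, ε, CADZ)
All input consumed; M is in state q1.

q1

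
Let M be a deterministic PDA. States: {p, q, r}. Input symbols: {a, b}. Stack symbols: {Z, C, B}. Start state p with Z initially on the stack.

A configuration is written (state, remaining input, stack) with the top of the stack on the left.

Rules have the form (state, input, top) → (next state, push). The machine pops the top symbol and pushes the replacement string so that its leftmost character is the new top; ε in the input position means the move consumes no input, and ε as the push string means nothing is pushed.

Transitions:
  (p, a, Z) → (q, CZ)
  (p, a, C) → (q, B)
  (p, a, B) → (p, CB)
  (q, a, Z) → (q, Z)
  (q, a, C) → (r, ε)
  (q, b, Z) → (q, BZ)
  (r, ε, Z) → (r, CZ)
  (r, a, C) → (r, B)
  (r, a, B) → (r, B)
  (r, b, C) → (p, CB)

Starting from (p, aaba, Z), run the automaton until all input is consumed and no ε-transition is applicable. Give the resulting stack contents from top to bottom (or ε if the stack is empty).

BBZ

(p, aaba, Z) ⊢ (q, aba, CZ) ⊢ (r, ba, Z) ⊢ (r, ba, CZ) ⊢ (p, a, CBZ) ⊢ (q, ε, BBZ)
All input consumed in state q with stack BBZ.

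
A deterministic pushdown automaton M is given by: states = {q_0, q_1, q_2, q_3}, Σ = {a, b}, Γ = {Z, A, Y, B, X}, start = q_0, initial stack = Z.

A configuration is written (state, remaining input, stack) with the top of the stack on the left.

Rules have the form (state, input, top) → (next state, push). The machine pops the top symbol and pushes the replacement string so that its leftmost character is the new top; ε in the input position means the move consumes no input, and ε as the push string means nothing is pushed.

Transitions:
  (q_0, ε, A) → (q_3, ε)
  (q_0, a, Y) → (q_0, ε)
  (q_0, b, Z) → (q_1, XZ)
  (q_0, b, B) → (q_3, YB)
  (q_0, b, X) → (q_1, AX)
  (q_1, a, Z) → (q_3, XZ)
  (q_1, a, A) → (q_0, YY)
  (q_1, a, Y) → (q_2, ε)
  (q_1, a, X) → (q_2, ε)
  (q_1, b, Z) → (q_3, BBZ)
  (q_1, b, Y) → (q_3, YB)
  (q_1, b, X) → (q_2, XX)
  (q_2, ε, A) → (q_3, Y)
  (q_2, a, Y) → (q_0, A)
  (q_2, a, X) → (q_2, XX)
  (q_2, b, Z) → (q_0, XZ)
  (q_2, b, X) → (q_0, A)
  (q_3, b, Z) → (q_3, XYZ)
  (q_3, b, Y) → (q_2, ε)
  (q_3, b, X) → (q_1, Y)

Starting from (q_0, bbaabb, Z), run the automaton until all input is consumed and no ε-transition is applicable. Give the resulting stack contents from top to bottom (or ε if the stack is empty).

YXXZ

(q_0, bbaabb, Z)
  read b, top Z: go to q_1, push XZ → (q_1, baabb, XZ)
  read b, top X: go to q_2, push XX → (q_2, aabb, XXZ)
  read a, top X: go to q_2, push XX → (q_2, abb, XXXZ)
  read a, top X: go to q_2, push XX → (q_2, bb, XXXXZ)
  read b, top X: go to q_0, push A → (q_0, b, AXXXZ)
  ε-move, top A: go to q_3, push ε → (q_3, b, XXXZ)
  read b, top X: go to q_1, push Y → (q_1, ε, YXXZ)
All input consumed in state q_1 with stack YXXZ.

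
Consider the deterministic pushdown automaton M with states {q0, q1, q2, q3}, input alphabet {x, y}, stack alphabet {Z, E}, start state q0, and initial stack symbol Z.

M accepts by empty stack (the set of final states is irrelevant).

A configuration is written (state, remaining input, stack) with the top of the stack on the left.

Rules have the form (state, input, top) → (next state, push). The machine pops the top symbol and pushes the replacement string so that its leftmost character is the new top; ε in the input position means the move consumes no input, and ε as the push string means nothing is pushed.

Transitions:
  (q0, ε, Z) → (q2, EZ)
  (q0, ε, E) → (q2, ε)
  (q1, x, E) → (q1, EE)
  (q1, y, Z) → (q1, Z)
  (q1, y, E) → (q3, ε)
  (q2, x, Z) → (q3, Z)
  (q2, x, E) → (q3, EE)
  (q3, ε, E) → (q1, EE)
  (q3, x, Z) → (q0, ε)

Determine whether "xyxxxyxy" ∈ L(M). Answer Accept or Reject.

(q0, xyxxxyxy, Z)
  ε-move, top Z: go to q2, push EZ → (q2, xyxxxyxy, EZ)
  read x, top E: go to q3, push EE → (q3, yxxxyxy, EEZ)
  ε-move, top E: go to q1, push EE → (q1, yxxxyxy, EEEZ)
  read y, top E: go to q3, push ε → (q3, xxxyxy, EEZ)
  ε-move, top E: go to q1, push EE → (q1, xxxyxy, EEEZ)
  read x, top E: go to q1, push EE → (q1, xxyxy, EEEEZ)
  read x, top E: go to q1, push EE → (q1, xyxy, EEEEEZ)
  read x, top E: go to q1, push EE → (q1, yxy, EEEEEEZ)
  read y, top E: go to q3, push ε → (q3, xy, EEEEEZ)
  ε-move, top E: go to q1, push EE → (q1, xy, EEEEEEZ)
  read x, top E: go to q1, push EE → (q1, y, EEEEEEEZ)
  read y, top E: go to q3, push ε → (q3, ε, EEEEEEZ)
  ε-move, top E: go to q1, push EE → (q1, ε, EEEEEEEZ)
All input consumed; stack is EEEEEEEZ, not empty, and no further ε-move applies.

Reject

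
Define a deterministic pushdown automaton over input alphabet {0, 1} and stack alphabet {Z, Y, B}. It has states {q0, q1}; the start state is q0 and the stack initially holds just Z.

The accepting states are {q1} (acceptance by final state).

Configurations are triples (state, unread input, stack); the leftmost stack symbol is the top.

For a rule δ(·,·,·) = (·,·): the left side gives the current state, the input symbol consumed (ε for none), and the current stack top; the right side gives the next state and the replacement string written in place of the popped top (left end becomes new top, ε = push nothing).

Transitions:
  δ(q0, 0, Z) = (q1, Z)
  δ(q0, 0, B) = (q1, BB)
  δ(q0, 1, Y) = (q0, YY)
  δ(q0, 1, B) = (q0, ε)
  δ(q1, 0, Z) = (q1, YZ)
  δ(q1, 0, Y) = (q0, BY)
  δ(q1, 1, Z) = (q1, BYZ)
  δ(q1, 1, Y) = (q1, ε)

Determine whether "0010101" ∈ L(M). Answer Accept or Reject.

Accept

(q0, 0010101, Z) ⊢ (q1, 010101, Z) ⊢ (q1, 10101, YZ) ⊢ (q1, 0101, Z) ⊢ (q1, 101, YZ) ⊢ (q1, 01, Z) ⊢ (q1, 1, YZ) ⊢ (q1, ε, Z)
All input consumed; state q1 ∈ F.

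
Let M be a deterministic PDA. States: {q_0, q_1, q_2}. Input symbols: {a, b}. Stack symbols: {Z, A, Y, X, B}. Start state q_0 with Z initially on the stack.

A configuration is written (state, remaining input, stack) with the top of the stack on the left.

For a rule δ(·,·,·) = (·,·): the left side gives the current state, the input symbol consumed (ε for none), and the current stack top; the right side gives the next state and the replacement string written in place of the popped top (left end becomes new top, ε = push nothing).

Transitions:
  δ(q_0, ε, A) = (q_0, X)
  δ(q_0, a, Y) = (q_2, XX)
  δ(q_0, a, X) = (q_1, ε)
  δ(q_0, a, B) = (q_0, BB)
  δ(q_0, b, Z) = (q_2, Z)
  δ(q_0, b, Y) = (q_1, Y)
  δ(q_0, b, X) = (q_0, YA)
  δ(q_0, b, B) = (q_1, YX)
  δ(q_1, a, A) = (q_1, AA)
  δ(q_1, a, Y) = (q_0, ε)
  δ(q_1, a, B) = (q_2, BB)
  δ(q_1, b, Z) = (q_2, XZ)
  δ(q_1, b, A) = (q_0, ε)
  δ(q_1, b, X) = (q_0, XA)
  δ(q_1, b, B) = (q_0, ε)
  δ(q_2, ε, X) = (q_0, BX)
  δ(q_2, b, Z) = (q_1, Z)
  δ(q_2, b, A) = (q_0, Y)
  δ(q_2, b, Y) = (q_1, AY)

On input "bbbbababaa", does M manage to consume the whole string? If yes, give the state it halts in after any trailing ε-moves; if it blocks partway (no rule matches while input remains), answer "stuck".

q_1

(q_0, bbbbababaa, Z) ⊢ (q_2, bbbababaa, Z) ⊢ (q_1, bbababaa, Z) ⊢ (q_2, bababaa, XZ) ⊢ (q_0, bababaa, BXZ) ⊢ (q_1, ababaa, YXXZ) ⊢ (q_0, babaa, XXZ) ⊢ (q_0, abaa, YAXZ) ⊢ (q_2, baa, XXAXZ) ⊢ (q_0, baa, BXXAXZ) ⊢ (q_1, aa, YXXXAXZ) ⊢ (q_0, a, XXXAXZ) ⊢ (q_1, ε, XXAXZ)
All input consumed; M is in state q_1.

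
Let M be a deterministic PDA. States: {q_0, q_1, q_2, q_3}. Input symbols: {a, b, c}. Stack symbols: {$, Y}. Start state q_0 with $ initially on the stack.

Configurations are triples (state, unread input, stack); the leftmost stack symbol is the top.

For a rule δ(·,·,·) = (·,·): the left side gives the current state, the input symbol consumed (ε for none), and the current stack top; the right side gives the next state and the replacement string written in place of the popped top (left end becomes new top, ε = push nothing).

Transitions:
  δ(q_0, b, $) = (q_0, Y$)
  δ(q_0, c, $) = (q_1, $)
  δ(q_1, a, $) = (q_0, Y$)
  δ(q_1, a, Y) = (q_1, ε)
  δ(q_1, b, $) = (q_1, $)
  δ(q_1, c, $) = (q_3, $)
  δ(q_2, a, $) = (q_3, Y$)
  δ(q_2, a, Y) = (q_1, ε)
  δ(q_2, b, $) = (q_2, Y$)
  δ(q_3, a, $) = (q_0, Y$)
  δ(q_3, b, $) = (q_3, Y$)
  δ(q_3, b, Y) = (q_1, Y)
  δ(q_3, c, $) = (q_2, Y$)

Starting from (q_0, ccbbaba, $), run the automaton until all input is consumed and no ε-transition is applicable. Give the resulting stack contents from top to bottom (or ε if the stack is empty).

(q_0, ccbbaba, $)
  read c, top $: go to q_1, push $ → (q_1, cbbaba, $)
  read c, top $: go to q_3, push $ → (q_3, bbaba, $)
  read b, top $: go to q_3, push Y$ → (q_3, baba, Y$)
  read b, top Y: go to q_1, push Y → (q_1, aba, Y$)
  read a, top Y: go to q_1, push ε → (q_1, ba, $)
  read b, top $: go to q_1, push $ → (q_1, a, $)
  read a, top $: go to q_0, push Y$ → (q_0, ε, Y$)
All input consumed in state q_0 with stack Y$.

Y$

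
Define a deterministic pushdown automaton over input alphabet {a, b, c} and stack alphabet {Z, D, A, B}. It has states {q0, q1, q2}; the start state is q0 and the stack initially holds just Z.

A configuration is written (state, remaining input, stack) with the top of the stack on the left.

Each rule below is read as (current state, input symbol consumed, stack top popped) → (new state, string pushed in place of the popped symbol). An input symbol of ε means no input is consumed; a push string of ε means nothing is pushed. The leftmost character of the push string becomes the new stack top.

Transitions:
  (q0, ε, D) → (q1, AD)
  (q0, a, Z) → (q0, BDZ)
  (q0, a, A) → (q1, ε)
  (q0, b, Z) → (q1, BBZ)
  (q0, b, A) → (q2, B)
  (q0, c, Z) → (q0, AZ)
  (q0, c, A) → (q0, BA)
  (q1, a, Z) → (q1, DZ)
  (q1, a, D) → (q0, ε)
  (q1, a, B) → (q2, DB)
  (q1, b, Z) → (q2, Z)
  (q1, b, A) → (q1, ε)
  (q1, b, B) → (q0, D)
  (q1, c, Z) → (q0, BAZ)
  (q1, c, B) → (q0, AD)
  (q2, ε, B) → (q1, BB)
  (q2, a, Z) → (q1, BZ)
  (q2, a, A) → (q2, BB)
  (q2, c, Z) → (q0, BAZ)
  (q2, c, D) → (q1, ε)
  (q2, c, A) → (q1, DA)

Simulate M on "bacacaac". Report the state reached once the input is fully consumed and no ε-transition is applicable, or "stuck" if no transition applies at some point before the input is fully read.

(q0, bacacaac, Z) ⊢ (q1, acacaac, BBZ) ⊢ (q2, cacaac, DBBZ) ⊢ (q1, acaac, BBZ) ⊢ (q2, caac, DBBZ) ⊢ (q1, aac, BBZ) ⊢ (q2, ac, DBBZ)
No transition for (q2, a, top D); M blocks with input ac remaining.

stuck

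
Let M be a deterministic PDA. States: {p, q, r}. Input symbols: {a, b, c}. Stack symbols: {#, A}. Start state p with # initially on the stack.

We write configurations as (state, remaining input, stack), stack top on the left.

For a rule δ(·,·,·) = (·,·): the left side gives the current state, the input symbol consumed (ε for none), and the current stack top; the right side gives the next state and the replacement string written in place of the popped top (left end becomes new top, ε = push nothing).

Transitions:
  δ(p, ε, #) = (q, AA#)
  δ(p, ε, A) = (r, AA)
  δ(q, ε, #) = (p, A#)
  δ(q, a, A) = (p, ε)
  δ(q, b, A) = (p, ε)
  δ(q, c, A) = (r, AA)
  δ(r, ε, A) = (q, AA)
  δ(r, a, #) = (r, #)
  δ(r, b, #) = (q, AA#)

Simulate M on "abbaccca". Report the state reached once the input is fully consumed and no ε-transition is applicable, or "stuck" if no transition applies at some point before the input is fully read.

q

(p, abbaccca, #)
  ε-move, top #: go to q, push AA# → (q, abbaccca, AA#)
  read a, top A: go to p, push ε → (p, bbaccca, A#)
  ε-move, top A: go to r, push AA → (r, bbaccca, AA#)
  ε-move, top A: go to q, push AA → (q, bbaccca, AAA#)
  read b, top A: go to p, push ε → (p, baccca, AA#)
  ε-move, top A: go to r, push AA → (r, baccca, AAA#)
  ε-move, top A: go to q, push AA → (q, baccca, AAAA#)
  read b, top A: go to p, push ε → (p, accca, AAA#)
  ε-move, top A: go to r, push AA → (r, accca, AAAA#)
  ε-move, top A: go to q, push AA → (q, accca, AAAAA#)
  read a, top A: go to p, push ε → (p, ccca, AAAA#)
  ε-move, top A: go to r, push AA → (r, ccca, AAAAA#)
  ε-move, top A: go to q, push AA → (q, ccca, AAAAAA#)
  read c, top A: go to r, push AA → (r, cca, AAAAAAA#)
  ε-move, top A: go to q, push AA → (q, cca, AAAAAAAA#)
  read c, top A: go to r, push AA → (r, ca, AAAAAAAAA#)
  ε-move, top A: go to q, push AA → (q, ca, AAAAAAAAAA#)
  read c, top A: go to r, push AA → (r, a, AAAAAAAAAAA#)
  ε-move, top A: go to q, push AA → (q, a, AAAAAAAAAAAA#)
  read a, top A: go to p, push ε → (p, ε, AAAAAAAAAAA#)
  ε-move, top A: go to r, push AA → (r, ε, AAAAAAAAAAAA#)
  ε-move, top A: go to q, push AA → (q, ε, AAAAAAAAAAAAA#)
All input consumed; M is in state q.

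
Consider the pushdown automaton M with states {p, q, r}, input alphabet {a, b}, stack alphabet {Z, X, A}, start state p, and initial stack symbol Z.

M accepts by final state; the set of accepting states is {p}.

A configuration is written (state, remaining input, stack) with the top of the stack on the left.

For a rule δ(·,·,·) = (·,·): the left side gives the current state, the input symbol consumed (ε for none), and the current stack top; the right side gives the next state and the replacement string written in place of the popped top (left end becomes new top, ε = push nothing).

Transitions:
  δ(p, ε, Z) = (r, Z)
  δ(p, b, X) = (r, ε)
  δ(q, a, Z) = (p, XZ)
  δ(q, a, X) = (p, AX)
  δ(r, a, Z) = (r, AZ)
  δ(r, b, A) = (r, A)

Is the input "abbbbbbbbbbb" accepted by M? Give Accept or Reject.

No computation consumes all input and reaches a final state.

Reject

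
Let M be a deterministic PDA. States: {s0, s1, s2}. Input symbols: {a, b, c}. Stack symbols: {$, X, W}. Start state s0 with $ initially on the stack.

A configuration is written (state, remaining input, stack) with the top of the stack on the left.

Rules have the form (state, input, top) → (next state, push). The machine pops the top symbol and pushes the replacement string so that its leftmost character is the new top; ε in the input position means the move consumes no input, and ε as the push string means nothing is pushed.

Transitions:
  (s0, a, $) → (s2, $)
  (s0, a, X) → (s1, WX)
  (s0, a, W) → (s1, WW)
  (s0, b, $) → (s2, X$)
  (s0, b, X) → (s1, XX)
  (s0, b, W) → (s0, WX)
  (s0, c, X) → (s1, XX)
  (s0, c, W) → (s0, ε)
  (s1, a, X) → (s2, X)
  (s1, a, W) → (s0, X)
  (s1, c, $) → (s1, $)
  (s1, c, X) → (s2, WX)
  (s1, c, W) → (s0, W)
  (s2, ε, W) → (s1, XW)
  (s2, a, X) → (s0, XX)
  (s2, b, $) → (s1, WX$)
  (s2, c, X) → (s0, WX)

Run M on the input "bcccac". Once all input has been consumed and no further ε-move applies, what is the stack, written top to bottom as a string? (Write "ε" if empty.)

(s0, bcccac, $)
  read b, top $: go to s2, push X$ → (s2, cccac, X$)
  read c, top X: go to s0, push WX → (s0, ccac, WX$)
  read c, top W: go to s0, push ε → (s0, cac, X$)
  read c, top X: go to s1, push XX → (s1, ac, XX$)
  read a, top X: go to s2, push X → (s2, c, XX$)
  read c, top X: go to s0, push WX → (s0, ε, WXX$)
All input consumed in state s0 with stack WXX$.

WXX$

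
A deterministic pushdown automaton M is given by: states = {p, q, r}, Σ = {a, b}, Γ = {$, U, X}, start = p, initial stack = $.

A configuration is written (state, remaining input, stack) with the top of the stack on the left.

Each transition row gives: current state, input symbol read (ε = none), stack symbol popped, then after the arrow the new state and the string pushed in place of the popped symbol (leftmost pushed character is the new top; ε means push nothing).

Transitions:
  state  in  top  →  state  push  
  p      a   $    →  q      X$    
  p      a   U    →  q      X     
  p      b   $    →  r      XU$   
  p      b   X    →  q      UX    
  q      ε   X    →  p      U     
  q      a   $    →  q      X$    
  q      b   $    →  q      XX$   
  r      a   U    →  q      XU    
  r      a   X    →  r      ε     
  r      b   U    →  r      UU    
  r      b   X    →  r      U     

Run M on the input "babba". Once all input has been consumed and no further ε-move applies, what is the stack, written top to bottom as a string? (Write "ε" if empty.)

(p, babba, $)
  read b, top $: go to r, push XU$ → (r, abba, XU$)
  read a, top X: go to r, push ε → (r, bba, U$)
  read b, top U: go to r, push UU → (r, ba, UU$)
  read b, top U: go to r, push UU → (r, a, UUU$)
  read a, top U: go to q, push XU → (q, ε, XUUU$)
  ε-move, top X: go to p, push U → (p, ε, UUUU$)
All input consumed in state p with stack UUUU$.

UUUU$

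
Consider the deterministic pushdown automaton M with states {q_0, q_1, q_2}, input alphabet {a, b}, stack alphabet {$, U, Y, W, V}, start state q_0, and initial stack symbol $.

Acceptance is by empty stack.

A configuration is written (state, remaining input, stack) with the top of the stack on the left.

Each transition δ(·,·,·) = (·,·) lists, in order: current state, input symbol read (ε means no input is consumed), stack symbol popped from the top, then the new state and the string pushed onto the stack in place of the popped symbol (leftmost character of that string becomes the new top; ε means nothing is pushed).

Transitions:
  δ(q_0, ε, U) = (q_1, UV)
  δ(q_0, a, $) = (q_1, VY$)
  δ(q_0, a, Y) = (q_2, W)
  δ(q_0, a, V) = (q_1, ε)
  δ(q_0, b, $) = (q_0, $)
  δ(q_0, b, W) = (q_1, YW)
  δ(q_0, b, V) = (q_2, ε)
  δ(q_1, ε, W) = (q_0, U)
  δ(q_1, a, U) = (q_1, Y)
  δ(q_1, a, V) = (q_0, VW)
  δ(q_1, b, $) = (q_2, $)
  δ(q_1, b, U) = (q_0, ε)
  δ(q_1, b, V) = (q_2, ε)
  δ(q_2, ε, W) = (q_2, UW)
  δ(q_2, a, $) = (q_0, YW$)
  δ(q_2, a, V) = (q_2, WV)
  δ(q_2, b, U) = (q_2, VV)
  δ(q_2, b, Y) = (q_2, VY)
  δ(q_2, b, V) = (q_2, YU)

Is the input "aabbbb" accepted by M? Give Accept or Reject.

Reject

(q_0, aabbbb, $)
  read a, top $: go to q_1, push VY$ → (q_1, abbbb, VY$)
  read a, top V: go to q_0, push VW → (q_0, bbbb, VWY$)
  read b, top V: go to q_2, push ε → (q_2, bbb, WY$)
  ε-move, top W: go to q_2, push UW → (q_2, bbb, UWY$)
  read b, top U: go to q_2, push VV → (q_2, bb, VVWY$)
  read b, top V: go to q_2, push YU → (q_2, b, YUVWY$)
  read b, top Y: go to q_2, push VY → (q_2, ε, VYUVWY$)
All input consumed; stack is VYUVWY$, not empty, and no further ε-move applies.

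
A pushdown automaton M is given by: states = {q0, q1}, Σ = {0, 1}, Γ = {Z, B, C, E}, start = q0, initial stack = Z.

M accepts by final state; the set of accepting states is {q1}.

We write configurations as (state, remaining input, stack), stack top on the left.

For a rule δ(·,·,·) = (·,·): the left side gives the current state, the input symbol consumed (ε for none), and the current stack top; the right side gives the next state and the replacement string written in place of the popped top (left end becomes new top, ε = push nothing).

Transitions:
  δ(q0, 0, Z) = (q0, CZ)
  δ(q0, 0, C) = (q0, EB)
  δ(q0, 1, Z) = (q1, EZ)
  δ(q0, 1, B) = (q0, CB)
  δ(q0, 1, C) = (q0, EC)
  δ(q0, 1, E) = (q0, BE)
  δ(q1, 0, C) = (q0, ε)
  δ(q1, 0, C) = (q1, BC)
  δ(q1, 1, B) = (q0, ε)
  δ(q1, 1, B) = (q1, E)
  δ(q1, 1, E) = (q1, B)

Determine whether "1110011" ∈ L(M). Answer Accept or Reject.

Reject

No computation consumes all input and reaches a final state.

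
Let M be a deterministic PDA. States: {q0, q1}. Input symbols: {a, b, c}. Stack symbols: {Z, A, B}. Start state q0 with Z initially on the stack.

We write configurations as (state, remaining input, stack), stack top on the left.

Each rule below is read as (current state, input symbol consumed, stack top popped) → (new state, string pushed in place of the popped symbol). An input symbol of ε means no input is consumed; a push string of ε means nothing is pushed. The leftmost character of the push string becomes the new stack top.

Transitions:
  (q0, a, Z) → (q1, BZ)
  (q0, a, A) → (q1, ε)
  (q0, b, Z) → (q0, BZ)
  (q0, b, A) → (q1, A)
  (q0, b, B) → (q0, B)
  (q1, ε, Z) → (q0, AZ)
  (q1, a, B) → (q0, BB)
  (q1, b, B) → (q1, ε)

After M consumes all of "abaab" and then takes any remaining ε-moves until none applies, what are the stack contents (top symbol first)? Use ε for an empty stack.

(q0, abaab, Z)
  read a, top Z: go to q1, push BZ → (q1, baab, BZ)
  read b, top B: go to q1, push ε → (q1, aab, Z)
  ε-move, top Z: go to q0, push AZ → (q0, aab, AZ)
  read a, top A: go to q1, push ε → (q1, ab, Z)
  ε-move, top Z: go to q0, push AZ → (q0, ab, AZ)
  read a, top A: go to q1, push ε → (q1, b, Z)
  ε-move, top Z: go to q0, push AZ → (q0, b, AZ)
  read b, top A: go to q1, push A → (q1, ε, AZ)
All input consumed in state q1 with stack AZ.

AZ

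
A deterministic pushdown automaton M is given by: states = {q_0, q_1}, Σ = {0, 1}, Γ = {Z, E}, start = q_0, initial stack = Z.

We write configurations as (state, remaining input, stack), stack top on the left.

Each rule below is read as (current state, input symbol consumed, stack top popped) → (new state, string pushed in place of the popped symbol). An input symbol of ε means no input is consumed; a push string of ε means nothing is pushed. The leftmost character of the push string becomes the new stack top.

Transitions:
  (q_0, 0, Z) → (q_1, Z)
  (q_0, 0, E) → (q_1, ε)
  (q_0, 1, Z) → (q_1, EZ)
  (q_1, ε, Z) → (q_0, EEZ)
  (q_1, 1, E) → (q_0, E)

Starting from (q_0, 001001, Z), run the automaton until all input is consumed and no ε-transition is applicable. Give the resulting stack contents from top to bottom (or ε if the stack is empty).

(q_0, 001001, Z)
  read 0, top Z: go to q_1, push Z → (q_1, 01001, Z)
  ε-move, top Z: go to q_0, push EEZ → (q_0, 01001, EEZ)
  read 0, top E: go to q_1, push ε → (q_1, 1001, EZ)
  read 1, top E: go to q_0, push E → (q_0, 001, EZ)
  read 0, top E: go to q_1, push ε → (q_1, 01, Z)
  ε-move, top Z: go to q_0, push EEZ → (q_0, 01, EEZ)
  read 0, top E: go to q_1, push ε → (q_1, 1, EZ)
  read 1, top E: go to q_0, push E → (q_0, ε, EZ)
All input consumed in state q_0 with stack EZ.

EZ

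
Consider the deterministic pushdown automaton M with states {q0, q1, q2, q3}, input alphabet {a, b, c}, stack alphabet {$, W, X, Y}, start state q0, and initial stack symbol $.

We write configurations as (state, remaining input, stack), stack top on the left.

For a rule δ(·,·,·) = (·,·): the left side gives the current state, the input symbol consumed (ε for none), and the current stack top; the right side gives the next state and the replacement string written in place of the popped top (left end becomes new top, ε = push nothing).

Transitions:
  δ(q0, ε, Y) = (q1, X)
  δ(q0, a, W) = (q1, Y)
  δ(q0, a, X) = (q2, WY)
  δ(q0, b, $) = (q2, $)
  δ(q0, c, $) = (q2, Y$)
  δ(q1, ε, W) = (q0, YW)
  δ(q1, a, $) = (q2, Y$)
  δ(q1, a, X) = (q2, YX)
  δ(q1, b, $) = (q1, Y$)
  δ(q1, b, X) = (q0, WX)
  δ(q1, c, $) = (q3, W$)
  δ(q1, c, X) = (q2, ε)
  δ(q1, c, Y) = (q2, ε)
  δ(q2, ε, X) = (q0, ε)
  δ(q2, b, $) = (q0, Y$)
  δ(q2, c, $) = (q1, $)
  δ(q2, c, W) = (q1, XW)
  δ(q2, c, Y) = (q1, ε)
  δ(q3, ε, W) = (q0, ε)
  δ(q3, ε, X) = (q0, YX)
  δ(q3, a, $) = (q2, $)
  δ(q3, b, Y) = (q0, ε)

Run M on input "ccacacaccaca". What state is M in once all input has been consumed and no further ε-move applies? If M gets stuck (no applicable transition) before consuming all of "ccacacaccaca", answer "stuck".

stuck

(q0, ccacacaccaca, $) ⊢ (q2, cacacaccaca, Y$) ⊢ (q1, acacaccaca, $) ⊢ (q2, cacaccaca, Y$) ⊢ (q1, acaccaca, $) ⊢ (q2, caccaca, Y$) ⊢ (q1, accaca, $) ⊢ (q2, ccaca, Y$) ⊢ (q1, caca, $) ⊢ (q3, aca, W$) ⊢ (q0, aca, $)
No transition for (q0, a, top $); M blocks with input aca remaining.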